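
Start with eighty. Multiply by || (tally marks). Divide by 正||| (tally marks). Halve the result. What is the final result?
Convert eighty (English words) → 80 (decimal)
Start: 80
Convert || (tally marks) → 2 (decimal)
80 × 2 = 160
Convert 正||| (tally marks) → 5 + 3 = 8 (decimal)
160 ÷ 8 = 20
20 ÷ 2 = 10
10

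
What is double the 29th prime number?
The 29th prime number = 109
Compute 109 × 2 = 218
218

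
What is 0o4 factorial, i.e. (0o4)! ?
Convert 0o4 (octal) → 4 (decimal)
Compute 4! = 24
24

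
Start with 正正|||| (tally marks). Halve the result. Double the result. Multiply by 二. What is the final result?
Convert 正正|||| (tally marks) → 5 + 5 + 4 = 14 (decimal)
Start: 14
14 ÷ 2 = 7
7 × 2 = 14
Convert 二 (Chinese numeral) → 2 (decimal)
14 × 2 = 28
28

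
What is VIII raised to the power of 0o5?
Convert VIII (Roman numeral) → 5 + 1 + 1 + 1 = 8 (decimal)
Convert 0o5 (octal) → 5 (decimal)
Compute 8 ^ 5 = 32768
32768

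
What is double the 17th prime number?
The 17th prime number = 59
Compute 59 × 2 = 118
118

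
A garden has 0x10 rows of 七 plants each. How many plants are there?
Convert 七 (Chinese numeral) → 7 (decimal)
Convert 0x10 (hexadecimal) → 1×16 = 16 (decimal)
Compute 7 × 16 = 112
112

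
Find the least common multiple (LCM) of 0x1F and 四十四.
Convert 0x1F (hexadecimal) → 1×16 + 15 = 31 (decimal)
Convert 四十四 (Chinese numeral) → 4×10 + 4 = 44 (decimal)
Compute lcm(31, 44) = 1364
1364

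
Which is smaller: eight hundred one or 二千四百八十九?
Convert eight hundred one (English words) → 8×100 + 1 = 801 (decimal)
Convert 二千四百八十九 (Chinese numeral) → 2×1000 + 4×100 + 8×10 + 9 = 2489 (decimal)
Compare 801 vs 2489: smaller = 801
801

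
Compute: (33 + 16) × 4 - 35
Parentheses first: 33 + 16 = 49
Multiply: 49 × 4 = 196
Subtract: 196 - 35 = 161
161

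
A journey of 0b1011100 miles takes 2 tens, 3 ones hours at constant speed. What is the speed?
Convert 0b1011100 (binary) → 64 + 16 + 8 + 4 = 92 (decimal)
Convert 2 tens, 3 ones (place-value notation) → 2×10 + 3 = 23 (decimal)
Compute 92 ÷ 23 = 4
4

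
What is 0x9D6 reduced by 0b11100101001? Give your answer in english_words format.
Convert 0x9D6 (hexadecimal) → 9×256 + 13×16 + 6 = 2518 (decimal)
Convert 0b11100101001 (binary) → 1024 + 512 + 256 + 32 + 8 + 1 = 1833 (decimal)
Compute 2518 - 1833 = 685
Convert 685 (decimal) → 685 = 6×100 + 85 → six hundred eighty-five (English words)
six hundred eighty-five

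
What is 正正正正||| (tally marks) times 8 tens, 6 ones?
Convert 正正正正||| (tally marks) → 5 + 5 + 5 + 5 + 3 = 23 (decimal)
Convert 8 tens, 6 ones (place-value notation) → 8×10 + 6 = 86 (decimal)
Compute 23 × 86 = 1978
1978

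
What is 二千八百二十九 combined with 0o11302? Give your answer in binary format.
Convert 二千八百二十九 (Chinese numeral) → 2×1000 + 8×100 + 2×10 + 9 = 2829 (decimal)
Convert 0o11302 (octal) → 1×4096 + 1×512 + 3×64 + 2 = 4802 (decimal)
Compute 2829 + 4802 = 7631
Convert 7631 (decimal) → 7631 = 4096 + 2048 + 1024 + 256 + 128 + 64 + 8 + 4 + 2 + 1 → 0b1110111001111 (binary)
0b1110111001111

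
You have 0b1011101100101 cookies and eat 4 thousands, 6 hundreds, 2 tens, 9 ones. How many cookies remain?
Convert 0b1011101100101 (binary) → 4096 + 1024 + 512 + 256 + 64 + 32 + 4 + 1 = 5989 (decimal)
Convert 4 thousands, 6 hundreds, 2 tens, 9 ones (place-value notation) → 4×1000 + 6×100 + 2×10 + 9 = 4629 (decimal)
Compute 5989 - 4629 = 1360
1360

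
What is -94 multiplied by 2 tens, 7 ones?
Convert 2 tens, 7 ones (place-value notation) → 2×10 + 7 = 27 (decimal)
Compute -94 × 27 = -2538
-2538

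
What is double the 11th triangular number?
The 11th triangular number = 11×12/2 = 66
Compute 66 × 2 = 132
132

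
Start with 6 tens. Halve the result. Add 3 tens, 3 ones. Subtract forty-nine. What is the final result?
Convert 6 tens (place-value notation) → 6×10 = 60 (decimal)
Start: 60
60 ÷ 2 = 30
Convert 3 tens, 3 ones (place-value notation) → 3×10 + 3 = 33 (decimal)
30 + 33 = 63
Convert forty-nine (English words) → 49 (decimal)
63 - 49 = 14
14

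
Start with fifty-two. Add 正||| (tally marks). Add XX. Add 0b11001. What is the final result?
Convert fifty-two (English words) → 52 (decimal)
Start: 52
Convert 正||| (tally marks) → 5 + 3 = 8 (decimal)
52 + 8 = 60
Convert XX (Roman numeral) → 10 + 10 = 20 (decimal)
60 + 20 = 80
Convert 0b11001 (binary) → 16 + 8 + 1 = 25 (decimal)
80 + 25 = 105
105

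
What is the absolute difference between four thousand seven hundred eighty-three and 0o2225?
Convert four thousand seven hundred eighty-three (English words) → 4×1000 + 7×100 + 83 = 4783 (decimal)
Convert 0o2225 (octal) → 2×512 + 2×64 + 2×8 + 5 = 1173 (decimal)
Compute |4783 - 1173| = 3610
3610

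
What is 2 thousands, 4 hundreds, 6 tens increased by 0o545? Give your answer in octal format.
Convert 2 thousands, 4 hundreds, 6 tens (place-value notation) → 2×1000 + 4×100 + 6×10 = 2460 (decimal)
Convert 0o545 (octal) → 5×64 + 4×8 + 5 = 357 (decimal)
Compute 2460 + 357 = 2817
Convert 2817 (decimal) → 2817 = 5×512 + 4×64 + 1 → 0o5401 (octal)
0o5401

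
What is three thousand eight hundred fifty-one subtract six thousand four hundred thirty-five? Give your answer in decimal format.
Convert three thousand eight hundred fifty-one (English words) → 3×1000 + 8×100 + 51 = 3851 (decimal)
Convert six thousand four hundred thirty-five (English words) → 6×1000 + 4×100 + 35 = 6435 (decimal)
Compute 3851 - 6435 = -2584
-2584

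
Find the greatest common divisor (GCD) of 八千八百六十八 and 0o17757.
Convert 八千八百六十八 (Chinese numeral) → 8×1000 + 8×100 + 6×10 + 8 = 8868 (decimal)
Convert 0o17757 (octal) → 1×4096 + 7×512 + 7×64 + 5×8 + 7 = 8175 (decimal)
Compute gcd(8868, 8175) = 3
3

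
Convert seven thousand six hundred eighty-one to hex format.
Convert seven thousand six hundred eighty-one (English words) → 7×1000 + 6×100 + 81 = 7681 (decimal)
Convert 7681 (decimal) → 7681 = 1×4096 + 14×256 + 1 → 0x1E01 (hexadecimal)
0x1E01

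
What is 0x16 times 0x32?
Convert 0x16 (hexadecimal) → 1×16 + 6 = 22 (decimal)
Convert 0x32 (hexadecimal) → 3×16 + 2 = 50 (decimal)
Compute 22 × 50 = 1100
1100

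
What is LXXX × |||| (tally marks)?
Convert LXXX (Roman numeral) → 50 + 10 + 10 + 10 = 80 (decimal)
Convert |||| (tally marks) → 4 (decimal)
Compute 80 × 4 = 320
320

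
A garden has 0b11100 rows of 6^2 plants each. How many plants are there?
Convert 6^2 (power) → 36 (decimal)
Convert 0b11100 (binary) → 16 + 8 + 4 = 28 (decimal)
Compute 36 × 28 = 1008
1008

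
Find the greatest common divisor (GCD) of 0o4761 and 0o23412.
Convert 0o4761 (octal) → 4×512 + 7×64 + 6×8 + 1 = 2545 (decimal)
Convert 0o23412 (octal) → 2×4096 + 3×512 + 4×64 + 1×8 + 2 = 9994 (decimal)
Compute gcd(2545, 9994) = 1
1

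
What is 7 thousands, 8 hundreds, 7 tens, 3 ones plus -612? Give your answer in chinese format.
Convert 7 thousands, 8 hundreds, 7 tens, 3 ones (place-value notation) → 7×1000 + 8×100 + 7×10 + 3 = 7873 (decimal)
Compute 7873 + -612 = 7261
Convert 7261 (decimal) → 7261 = 7×1000 + 2×100 + 6×10 + 1 → 七千二百六十一 (Chinese numeral)
七千二百六十一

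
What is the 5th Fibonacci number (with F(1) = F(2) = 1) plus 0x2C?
The 5th Fibonacci number (with F(1) = F(2) = 1): 1, 1, 2, 3, 5 → 5
Convert 0x2C (hexadecimal) → 2×16 + 12 = 44 (decimal)
Compute 5 + 44 = 49
49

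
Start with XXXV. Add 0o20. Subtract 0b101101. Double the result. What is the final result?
Convert XXXV (Roman numeral) → 10 + 10 + 10 + 5 = 35 (decimal)
Start: 35
Convert 0o20 (octal) → 2×8 = 16 (decimal)
35 + 16 = 51
Convert 0b101101 (binary) → 32 + 8 + 4 + 1 = 45 (decimal)
51 - 45 = 6
6 × 2 = 12
12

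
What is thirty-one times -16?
Convert thirty-one (English words) → 31 (decimal)
Compute 31 × -16 = -496
-496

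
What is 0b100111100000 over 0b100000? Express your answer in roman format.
Convert 0b100111100000 (binary) → 2048 + 256 + 128 + 64 + 32 = 2528 (decimal)
Convert 0b100000 (binary) → 32 (decimal)
Compute 2528 ÷ 32 = 79
Convert 79 (decimal) → 79 = 50 + 10 + 10 + 9 → LXXIX (Roman numeral)
LXXIX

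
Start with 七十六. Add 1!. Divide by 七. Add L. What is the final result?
Convert 七十六 (Chinese numeral) → 7×10 + 6 = 76 (decimal)
Start: 76
Convert 1! (factorial) → 1 (decimal)
76 + 1 = 77
Convert 七 (Chinese numeral) → 7 (decimal)
77 ÷ 7 = 11
Convert L (Roman numeral) → 50 (decimal)
11 + 50 = 61
61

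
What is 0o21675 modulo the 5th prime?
Convert 0o21675 (octal) → 2×4096 + 1×512 + 6×64 + 7×8 + 5 = 9149 (decimal)
Convert the 5th prime (prime index) → 11 (decimal)
Compute 9149 mod 11 = 8
8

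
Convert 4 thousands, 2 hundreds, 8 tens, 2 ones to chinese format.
Convert 4 thousands, 2 hundreds, 8 tens, 2 ones (place-value notation) → 4×1000 + 2×100 + 8×10 + 2 = 4282 (decimal)
Convert 4282 (decimal) → 4282 = 4×1000 + 2×100 + 8×10 + 2 → 四千二百八十二 (Chinese numeral)
四千二百八十二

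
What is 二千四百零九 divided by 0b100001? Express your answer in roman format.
Convert 二千四百零九 (Chinese numeral) → 2×1000 + 4×100 + 9 = 2409 (decimal)
Convert 0b100001 (binary) → 32 + 1 = 33 (decimal)
Compute 2409 ÷ 33 = 73
Convert 73 (decimal) → 73 = 50 + 10 + 10 + 1 + 1 + 1 → LXXIII (Roman numeral)
LXXIII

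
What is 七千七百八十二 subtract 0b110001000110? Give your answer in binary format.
Convert 七千七百八十二 (Chinese numeral) → 7×1000 + 7×100 + 8×10 + 2 = 7782 (decimal)
Convert 0b110001000110 (binary) → 2048 + 1024 + 64 + 4 + 2 = 3142 (decimal)
Compute 7782 - 3142 = 4640
Convert 4640 (decimal) → 4640 = 4096 + 512 + 32 → 0b1001000100000 (binary)
0b1001000100000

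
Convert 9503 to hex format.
Convert 9503 (decimal) → 9503 = 2×4096 + 5×256 + 1×16 + 15 → 0x251F (hexadecimal)
0x251F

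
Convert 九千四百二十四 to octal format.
Convert 九千四百二十四 (Chinese numeral) → 9×1000 + 4×100 + 2×10 + 4 = 9424 (decimal)
Convert 9424 (decimal) → 9424 = 2×4096 + 2×512 + 3×64 + 2×8 → 0o22320 (octal)
0o22320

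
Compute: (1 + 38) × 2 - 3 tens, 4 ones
Convert 3 tens, 4 ones (place-value notation) → 3×10 + 4 = 34 (decimal)
Expression in decimal: (1 + 38) × 2 - 34
Parentheses first: 1 + 38 = 39
Multiply: 39 × 2 = 78
Subtract: 78 - 34 = 44
44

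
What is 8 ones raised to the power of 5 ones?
Convert 8 ones (place-value notation) → 8 (decimal)
Convert 5 ones (place-value notation) → 5 (decimal)
Compute 8 ^ 5 = 32768
32768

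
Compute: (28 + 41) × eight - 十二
Convert eight (English words) → 8 (decimal)
Convert 十二 (Chinese numeral) → 1×10 + 2 = 12 (decimal)
Expression in decimal: (28 + 41) × 8 - 12
Parentheses first: 28 + 41 = 69
Multiply: 69 × 8 = 552
Subtract: 552 - 12 = 540
540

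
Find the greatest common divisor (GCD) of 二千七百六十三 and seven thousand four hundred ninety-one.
Convert 二千七百六十三 (Chinese numeral) → 2×1000 + 7×100 + 6×10 + 3 = 2763 (decimal)
Convert seven thousand four hundred ninety-one (English words) → 7×1000 + 4×100 + 91 = 7491 (decimal)
Compute gcd(2763, 7491) = 3
3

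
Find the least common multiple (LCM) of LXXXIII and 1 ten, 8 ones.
Convert LXXXIII (Roman numeral) → 50 + 10 + 10 + 10 + 1 + 1 + 1 = 83 (decimal)
Convert 1 ten, 8 ones (place-value notation) → 1×10 + 8 = 18 (decimal)
Compute lcm(83, 18) = 1494
1494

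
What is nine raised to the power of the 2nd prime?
Convert nine (English words) → 9 (decimal)
Convert the 2nd prime (prime index) → 3 (decimal)
Compute 9 ^ 3 = 729
729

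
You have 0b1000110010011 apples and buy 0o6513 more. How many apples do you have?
Convert 0b1000110010011 (binary) → 4096 + 256 + 128 + 16 + 2 + 1 = 4499 (decimal)
Convert 0o6513 (octal) → 6×512 + 5×64 + 1×8 + 3 = 3403 (decimal)
Compute 4499 + 3403 = 7902
7902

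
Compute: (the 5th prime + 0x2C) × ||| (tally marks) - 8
Convert the 5th prime (prime index) → 11 (decimal)
Convert 0x2C (hexadecimal) → 2×16 + 12 = 44 (decimal)
Convert ||| (tally marks) → 3 (decimal)
Expression in decimal: (11 + 44) × 3 - 8
Parentheses first: 11 + 44 = 55
Multiply: 55 × 3 = 165
Subtract: 165 - 8 = 157
157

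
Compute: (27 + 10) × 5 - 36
Parentheses first: 27 + 10 = 37
Multiply: 37 × 5 = 185
Subtract: 185 - 36 = 149
149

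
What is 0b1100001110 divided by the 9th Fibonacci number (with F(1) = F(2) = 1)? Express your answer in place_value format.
Convert 0b1100001110 (binary) → 512 + 256 + 8 + 4 + 2 = 782 (decimal)
Convert the 9th Fibonacci number (with F(1) = F(2) = 1) (Fibonacci index) → 1, 1, 2, 3, 5, 8, 13, 21, 34 → 34 (decimal)
Compute 782 ÷ 34 = 23
Convert 23 (decimal) → 23 = 2×10 + 3 → 2 tens, 3 ones (place-value notation)
2 tens, 3 ones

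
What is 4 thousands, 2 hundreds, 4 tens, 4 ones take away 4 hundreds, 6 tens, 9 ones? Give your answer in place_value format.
Convert 4 thousands, 2 hundreds, 4 tens, 4 ones (place-value notation) → 4×1000 + 2×100 + 4×10 + 4 = 4244 (decimal)
Convert 4 hundreds, 6 tens, 9 ones (place-value notation) → 4×100 + 6×10 + 9 = 469 (decimal)
Compute 4244 - 469 = 3775
Convert 3775 (decimal) → 3775 = 3×1000 + 7×100 + 7×10 + 5 → 3 thousands, 7 hundreds, 7 tens, 5 ones (place-value notation)
3 thousands, 7 hundreds, 7 tens, 5 ones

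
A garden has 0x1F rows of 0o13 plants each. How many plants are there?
Convert 0o13 (octal) → 1×8 + 3 = 11 (decimal)
Convert 0x1F (hexadecimal) → 1×16 + 15 = 31 (decimal)
Compute 11 × 31 = 341
341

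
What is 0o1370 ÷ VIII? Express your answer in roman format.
Convert 0o1370 (octal) → 1×512 + 3×64 + 7×8 = 760 (decimal)
Convert VIII (Roman numeral) → 5 + 1 + 1 + 1 = 8 (decimal)
Compute 760 ÷ 8 = 95
Convert 95 (decimal) → 95 = 90 + 5 → XCV (Roman numeral)
XCV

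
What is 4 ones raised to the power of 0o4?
Convert 4 ones (place-value notation) → 4 (decimal)
Convert 0o4 (octal) → 4 (decimal)
Compute 4 ^ 4 = 256
256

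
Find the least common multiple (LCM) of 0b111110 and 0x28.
Convert 0b111110 (binary) → 32 + 16 + 8 + 4 + 2 = 62 (decimal)
Convert 0x28 (hexadecimal) → 2×16 + 8 = 40 (decimal)
Compute lcm(62, 40) = 1240
1240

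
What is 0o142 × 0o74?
Convert 0o142 (octal) → 1×64 + 4×8 + 2 = 98 (decimal)
Convert 0o74 (octal) → 7×8 + 4 = 60 (decimal)
Compute 98 × 60 = 5880
5880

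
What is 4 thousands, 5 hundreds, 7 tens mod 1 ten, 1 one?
Convert 4 thousands, 5 hundreds, 7 tens (place-value notation) → 4×1000 + 5×100 + 7×10 = 4570 (decimal)
Convert 1 ten, 1 one (place-value notation) → 1×10 + 1 = 11 (decimal)
Compute 4570 mod 11 = 5
5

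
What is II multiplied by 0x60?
Convert II (Roman numeral) → 1 + 1 = 2 (decimal)
Convert 0x60 (hexadecimal) → 6×16 = 96 (decimal)
Compute 2 × 96 = 192
192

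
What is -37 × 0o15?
Convert 0o15 (octal) → 1×8 + 5 = 13 (decimal)
Compute -37 × 13 = -481
-481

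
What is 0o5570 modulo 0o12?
Convert 0o5570 (octal) → 5×512 + 5×64 + 7×8 = 2936 (decimal)
Convert 0o12 (octal) → 1×8 + 2 = 10 (decimal)
Compute 2936 mod 10 = 6
6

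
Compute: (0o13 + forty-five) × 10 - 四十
Convert 0o13 (octal) → 1×8 + 3 = 11 (decimal)
Convert forty-five (English words) → 45 (decimal)
Convert 四十 (Chinese numeral) → 4×10 = 40 (decimal)
Expression in decimal: (11 + 45) × 10 - 40
Parentheses first: 11 + 45 = 56
Multiply: 56 × 10 = 560
Subtract: 560 - 40 = 520
520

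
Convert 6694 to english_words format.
Convert 6694 (decimal) → 6694 = 6×1000 + 6×100 + 94 → six thousand six hundred ninety-four (English words)
six thousand six hundred ninety-four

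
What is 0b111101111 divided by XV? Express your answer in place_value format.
Convert 0b111101111 (binary) → 256 + 128 + 64 + 32 + 8 + 4 + 2 + 1 = 495 (decimal)
Convert XV (Roman numeral) → 10 + 5 = 15 (decimal)
Compute 495 ÷ 15 = 33
Convert 33 (decimal) → 33 = 3×10 + 3 → 3 tens, 3 ones (place-value notation)
3 tens, 3 ones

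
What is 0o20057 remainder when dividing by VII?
Convert 0o20057 (octal) → 2×4096 + 5×8 + 7 = 8239 (decimal)
Convert VII (Roman numeral) → 5 + 1 + 1 = 7 (decimal)
Compute 8239 mod 7 = 0
0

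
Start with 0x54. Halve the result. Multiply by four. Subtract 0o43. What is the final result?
Convert 0x54 (hexadecimal) → 5×16 + 4 = 84 (decimal)
Start: 84
84 ÷ 2 = 42
Convert four (English words) → 4 (decimal)
42 × 4 = 168
Convert 0o43 (octal) → 4×8 + 3 = 35 (decimal)
168 - 35 = 133
133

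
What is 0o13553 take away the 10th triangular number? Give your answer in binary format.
Convert 0o13553 (octal) → 1×4096 + 3×512 + 5×64 + 5×8 + 3 = 5995 (decimal)
Convert the 10th triangular number (triangular index) → 10×11/2 = 55 (decimal)
Compute 5995 - 55 = 5940
Convert 5940 (decimal) → 5940 = 4096 + 1024 + 512 + 256 + 32 + 16 + 4 → 0b1011100110100 (binary)
0b1011100110100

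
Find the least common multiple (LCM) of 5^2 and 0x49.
Convert 5^2 (power) → 25 (decimal)
Convert 0x49 (hexadecimal) → 4×16 + 9 = 73 (decimal)
Compute lcm(25, 73) = 1825
1825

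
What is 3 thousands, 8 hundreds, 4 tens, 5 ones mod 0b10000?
Convert 3 thousands, 8 hundreds, 4 tens, 5 ones (place-value notation) → 3×1000 + 8×100 + 4×10 + 5 = 3845 (decimal)
Convert 0b10000 (binary) → 16 (decimal)
Compute 3845 mod 16 = 5
5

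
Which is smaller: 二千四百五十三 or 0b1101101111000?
Convert 二千四百五十三 (Chinese numeral) → 2×1000 + 4×100 + 5×10 + 3 = 2453 (decimal)
Convert 0b1101101111000 (binary) → 4096 + 2048 + 512 + 256 + 64 + 32 + 16 + 8 = 7032 (decimal)
Compare 2453 vs 7032: smaller = 2453
2453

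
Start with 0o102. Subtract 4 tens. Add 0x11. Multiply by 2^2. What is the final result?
Convert 0o102 (octal) → 1×64 + 2 = 66 (decimal)
Start: 66
Convert 4 tens (place-value notation) → 4×10 = 40 (decimal)
66 - 40 = 26
Convert 0x11 (hexadecimal) → 1×16 + 1 = 17 (decimal)
26 + 17 = 43
Convert 2^2 (power) → 4 (decimal)
43 × 4 = 172
172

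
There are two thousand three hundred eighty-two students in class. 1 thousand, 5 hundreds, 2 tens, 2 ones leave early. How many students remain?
Convert two thousand three hundred eighty-two (English words) → 2×1000 + 3×100 + 82 = 2382 (decimal)
Convert 1 thousand, 5 hundreds, 2 tens, 2 ones (place-value notation) → 1×1000 + 5×100 + 2×10 + 2 = 1522 (decimal)
Compute 2382 - 1522 = 860
860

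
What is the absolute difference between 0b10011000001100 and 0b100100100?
Convert 0b10011000001100 (binary) → 8192 + 1024 + 512 + 8 + 4 = 9740 (decimal)
Convert 0b100100100 (binary) → 256 + 32 + 4 = 292 (decimal)
Compute |9740 - 292| = 9448
9448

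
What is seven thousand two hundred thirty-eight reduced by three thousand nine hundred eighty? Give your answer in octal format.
Convert seven thousand two hundred thirty-eight (English words) → 7×1000 + 2×100 + 38 = 7238 (decimal)
Convert three thousand nine hundred eighty (English words) → 3×1000 + 9×100 + 80 = 3980 (decimal)
Compute 7238 - 3980 = 3258
Convert 3258 (decimal) → 3258 = 6×512 + 2×64 + 7×8 + 2 → 0o6272 (octal)
0o6272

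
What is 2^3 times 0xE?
Convert 2^3 (power) → 8 (decimal)
Convert 0xE (hexadecimal) → 14 (decimal)
Compute 8 × 14 = 112
112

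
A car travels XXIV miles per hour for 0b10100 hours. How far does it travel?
Convert XXIV (Roman numeral) → 10 + 10 + 4 = 24 (decimal)
Convert 0b10100 (binary) → 16 + 4 = 20 (decimal)
Compute 24 × 20 = 480
480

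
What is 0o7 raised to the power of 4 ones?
Convert 0o7 (octal) → 7 (decimal)
Convert 4 ones (place-value notation) → 4 (decimal)
Compute 7 ^ 4 = 2401
2401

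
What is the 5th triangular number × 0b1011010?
Convert the 5th triangular number (triangular index) → 5×6/2 = 15 (decimal)
Convert 0b1011010 (binary) → 64 + 16 + 8 + 2 = 90 (decimal)
Compute 15 × 90 = 1350
1350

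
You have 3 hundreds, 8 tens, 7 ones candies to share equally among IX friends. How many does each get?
Convert 3 hundreds, 8 tens, 7 ones (place-value notation) → 3×100 + 8×10 + 7 = 387 (decimal)
Convert IX (Roman numeral) → 9 (decimal)
Compute 387 ÷ 9 = 43
43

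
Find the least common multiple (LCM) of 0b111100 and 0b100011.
Convert 0b111100 (binary) → 32 + 16 + 8 + 4 = 60 (decimal)
Convert 0b100011 (binary) → 32 + 2 + 1 = 35 (decimal)
Compute lcm(60, 35) = 420
420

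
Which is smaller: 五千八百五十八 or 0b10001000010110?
Convert 五千八百五十八 (Chinese numeral) → 5×1000 + 8×100 + 5×10 + 8 = 5858 (decimal)
Convert 0b10001000010110 (binary) → 8192 + 512 + 16 + 4 + 2 = 8726 (decimal)
Compare 5858 vs 8726: smaller = 5858
5858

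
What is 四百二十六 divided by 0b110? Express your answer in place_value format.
Convert 四百二十六 (Chinese numeral) → 4×100 + 2×10 + 6 = 426 (decimal)
Convert 0b110 (binary) → 4 + 2 = 6 (decimal)
Compute 426 ÷ 6 = 71
Convert 71 (decimal) → 71 = 7×10 + 1 → 7 tens, 1 one (place-value notation)
7 tens, 1 one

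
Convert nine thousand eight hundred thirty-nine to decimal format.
Convert nine thousand eight hundred thirty-nine (English words) → 9×1000 + 8×100 + 39 = 9839 (decimal)
9839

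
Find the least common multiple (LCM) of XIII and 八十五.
Convert XIII (Roman numeral) → 10 + 1 + 1 + 1 = 13 (decimal)
Convert 八十五 (Chinese numeral) → 8×10 + 5 = 85 (decimal)
Compute lcm(13, 85) = 1105
1105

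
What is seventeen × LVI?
Convert seventeen (English words) → 17 (decimal)
Convert LVI (Roman numeral) → 50 + 5 + 1 = 56 (decimal)
Compute 17 × 56 = 952
952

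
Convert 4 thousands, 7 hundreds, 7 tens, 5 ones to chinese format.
Convert 4 thousands, 7 hundreds, 7 tens, 5 ones (place-value notation) → 4×1000 + 7×100 + 7×10 + 5 = 4775 (decimal)
Convert 4775 (decimal) → 4775 = 4×1000 + 7×100 + 7×10 + 5 → 四千七百七十五 (Chinese numeral)
四千七百七十五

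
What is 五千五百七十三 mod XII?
Convert 五千五百七十三 (Chinese numeral) → 5×1000 + 5×100 + 7×10 + 3 = 5573 (decimal)
Convert XII (Roman numeral) → 10 + 1 + 1 = 12 (decimal)
Compute 5573 mod 12 = 5
5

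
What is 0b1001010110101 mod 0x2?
Convert 0b1001010110101 (binary) → 4096 + 512 + 128 + 32 + 16 + 4 + 1 = 4789 (decimal)
Convert 0x2 (hexadecimal) → 2 (decimal)
Compute 4789 mod 2 = 1
1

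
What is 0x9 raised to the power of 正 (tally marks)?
Convert 0x9 (hexadecimal) → 9 (decimal)
Convert 正 (tally marks) → 5 (decimal)
Compute 9 ^ 5 = 59049
59049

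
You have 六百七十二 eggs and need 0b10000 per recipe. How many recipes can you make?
Convert 六百七十二 (Chinese numeral) → 6×100 + 7×10 + 2 = 672 (decimal)
Convert 0b10000 (binary) → 16 (decimal)
Compute 672 ÷ 16 = 42
42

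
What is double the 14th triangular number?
The 14th triangular number = 14×15/2 = 105
Compute 105 × 2 = 210
210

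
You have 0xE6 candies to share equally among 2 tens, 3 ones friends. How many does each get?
Convert 0xE6 (hexadecimal) → 14×16 + 6 = 230 (decimal)
Convert 2 tens, 3 ones (place-value notation) → 2×10 + 3 = 23 (decimal)
Compute 230 ÷ 23 = 10
10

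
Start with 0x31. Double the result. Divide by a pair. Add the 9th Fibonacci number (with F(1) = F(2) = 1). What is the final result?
Convert 0x31 (hexadecimal) → 3×16 + 1 = 49 (decimal)
Start: 49
49 × 2 = 98
Convert a pair (colloquial) → 2 (decimal)
98 ÷ 2 = 49
Convert the 9th Fibonacci number (with F(1) = F(2) = 1) (Fibonacci index) → 1, 1, 2, 3, 5, 8, 13, 21, 34 → 34 (decimal)
49 + 34 = 83
83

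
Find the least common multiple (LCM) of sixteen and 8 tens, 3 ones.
Convert sixteen (English words) → 16 (decimal)
Convert 8 tens, 3 ones (place-value notation) → 8×10 + 3 = 83 (decimal)
Compute lcm(16, 83) = 1328
1328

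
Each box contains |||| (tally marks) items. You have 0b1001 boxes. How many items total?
Convert |||| (tally marks) → 4 (decimal)
Convert 0b1001 (binary) → 8 + 1 = 9 (decimal)
Compute 4 × 9 = 36
36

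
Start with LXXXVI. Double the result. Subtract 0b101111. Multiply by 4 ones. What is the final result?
Convert LXXXVI (Roman numeral) → 50 + 10 + 10 + 10 + 5 + 1 = 86 (decimal)
Start: 86
86 × 2 = 172
Convert 0b101111 (binary) → 32 + 8 + 4 + 2 + 1 = 47 (decimal)
172 - 47 = 125
Convert 4 ones (place-value notation) → 4 (decimal)
125 × 4 = 500
500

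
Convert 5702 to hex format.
Convert 5702 (decimal) → 5702 = 1×4096 + 6×256 + 4×16 + 6 → 0x1646 (hexadecimal)
0x1646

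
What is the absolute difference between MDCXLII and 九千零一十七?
Convert MDCXLII (Roman numeral) → 1000 + 500 + 100 + 40 + 1 + 1 = 1642 (decimal)
Convert 九千零一十七 (Chinese numeral) → 9×1000 + 1×10 + 7 = 9017 (decimal)
Compute |1642 - 9017| = 7375
7375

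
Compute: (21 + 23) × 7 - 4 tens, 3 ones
Convert 4 tens, 3 ones (place-value notation) → 4×10 + 3 = 43 (decimal)
Expression in decimal: (21 + 23) × 7 - 43
Parentheses first: 21 + 23 = 44
Multiply: 44 × 7 = 308
Subtract: 308 - 43 = 265
265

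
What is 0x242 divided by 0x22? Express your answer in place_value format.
Convert 0x242 (hexadecimal) → 2×256 + 4×16 + 2 = 578 (decimal)
Convert 0x22 (hexadecimal) → 2×16 + 2 = 34 (decimal)
Compute 578 ÷ 34 = 17
Convert 17 (decimal) → 17 = 1×10 + 7 → 1 ten, 7 ones (place-value notation)
1 ten, 7 ones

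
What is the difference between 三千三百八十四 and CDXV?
Convert 三千三百八十四 (Chinese numeral) → 3×1000 + 3×100 + 8×10 + 4 = 3384 (decimal)
Convert CDXV (Roman numeral) → 400 + 10 + 5 = 415 (decimal)
Difference: |3384 - 415| = 2969
2969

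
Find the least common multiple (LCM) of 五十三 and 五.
Convert 五十三 (Chinese numeral) → 5×10 + 3 = 53 (decimal)
Convert 五 (Chinese numeral) → 5 (decimal)
Compute lcm(53, 5) = 265
265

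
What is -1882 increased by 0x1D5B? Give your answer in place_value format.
Convert 0x1D5B (hexadecimal) → 1×4096 + 13×256 + 5×16 + 11 = 7515 (decimal)
Compute -1882 + 7515 = 5633
Convert 5633 (decimal) → 5633 = 5×1000 + 6×100 + 3×10 + 3 → 5 thousands, 6 hundreds, 3 tens, 3 ones (place-value notation)
5 thousands, 6 hundreds, 3 tens, 3 ones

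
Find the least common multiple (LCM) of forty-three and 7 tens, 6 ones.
Convert forty-three (English words) → 43 (decimal)
Convert 7 tens, 6 ones (place-value notation) → 7×10 + 6 = 76 (decimal)
Compute lcm(43, 76) = 3268
3268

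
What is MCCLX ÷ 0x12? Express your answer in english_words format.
Convert MCCLX (Roman numeral) → 1000 + 100 + 100 + 50 + 10 = 1260 (decimal)
Convert 0x12 (hexadecimal) → 1×16 + 2 = 18 (decimal)
Compute 1260 ÷ 18 = 70
Convert 70 (decimal) → seventy (English words)
seventy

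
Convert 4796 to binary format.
Convert 4796 (decimal) → 4796 = 4096 + 512 + 128 + 32 + 16 + 8 + 4 → 0b1001010111100 (binary)
0b1001010111100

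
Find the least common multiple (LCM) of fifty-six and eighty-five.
Convert fifty-six (English words) → 56 (decimal)
Convert eighty-five (English words) → 85 (decimal)
Compute lcm(56, 85) = 4760
4760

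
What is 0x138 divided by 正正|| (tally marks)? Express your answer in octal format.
Convert 0x138 (hexadecimal) → 1×256 + 3×16 + 8 = 312 (decimal)
Convert 正正|| (tally marks) → 5 + 5 + 2 = 12 (decimal)
Compute 312 ÷ 12 = 26
Convert 26 (decimal) → 26 = 3×8 + 2 → 0o32 (octal)
0o32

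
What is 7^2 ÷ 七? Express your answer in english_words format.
Convert 7^2 (power) → 49 (decimal)
Convert 七 (Chinese numeral) → 7 (decimal)
Compute 49 ÷ 7 = 7
Convert 7 (decimal) → seven (English words)
seven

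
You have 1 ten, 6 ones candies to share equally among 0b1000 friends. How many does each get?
Convert 1 ten, 6 ones (place-value notation) → 1×10 + 6 = 16 (decimal)
Convert 0b1000 (binary) → 8 (decimal)
Compute 16 ÷ 8 = 2
2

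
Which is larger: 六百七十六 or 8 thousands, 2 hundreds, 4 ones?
Convert 六百七十六 (Chinese numeral) → 6×100 + 7×10 + 6 = 676 (decimal)
Convert 8 thousands, 2 hundreds, 4 ones (place-value notation) → 8×1000 + 2×100 + 4 = 8204 (decimal)
Compare 676 vs 8204: larger = 8204
8204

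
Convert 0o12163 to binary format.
Convert 0o12163 (octal) → 1×4096 + 2×512 + 1×64 + 6×8 + 3 = 5235 (decimal)
Convert 5235 (decimal) → 5235 = 4096 + 1024 + 64 + 32 + 16 + 2 + 1 → 0b1010001110011 (binary)
0b1010001110011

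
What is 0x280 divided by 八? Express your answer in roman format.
Convert 0x280 (hexadecimal) → 2×256 + 8×16 = 640 (decimal)
Convert 八 (Chinese numeral) → 8 (decimal)
Compute 640 ÷ 8 = 80
Convert 80 (decimal) → 80 = 50 + 10 + 10 + 10 → LXXX (Roman numeral)
LXXX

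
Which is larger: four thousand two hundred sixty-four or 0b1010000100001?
Convert four thousand two hundred sixty-four (English words) → 4×1000 + 2×100 + 64 = 4264 (decimal)
Convert 0b1010000100001 (binary) → 4096 + 1024 + 32 + 1 = 5153 (decimal)
Compare 4264 vs 5153: larger = 5153
5153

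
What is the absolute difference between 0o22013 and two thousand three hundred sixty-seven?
Convert 0o22013 (octal) → 2×4096 + 2×512 + 1×8 + 3 = 9227 (decimal)
Convert two thousand three hundred sixty-seven (English words) → 2×1000 + 3×100 + 67 = 2367 (decimal)
Compute |9227 - 2367| = 6860
6860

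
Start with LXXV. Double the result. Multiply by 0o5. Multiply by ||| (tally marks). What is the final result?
Convert LXXV (Roman numeral) → 50 + 10 + 10 + 5 = 75 (decimal)
Start: 75
75 × 2 = 150
Convert 0o5 (octal) → 5 (decimal)
150 × 5 = 750
Convert ||| (tally marks) → 3 (decimal)
750 × 3 = 2250
2250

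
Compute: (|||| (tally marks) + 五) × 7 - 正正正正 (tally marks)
Convert |||| (tally marks) → 4 (decimal)
Convert 五 (Chinese numeral) → 5 (decimal)
Convert 正正正正 (tally marks) → 5 + 5 + 5 + 5 = 20 (decimal)
Expression in decimal: (4 + 5) × 7 - 20
Parentheses first: 4 + 5 = 9
Multiply: 9 × 7 = 63
Subtract: 63 - 20 = 43
43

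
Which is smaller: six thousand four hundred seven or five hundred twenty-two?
Convert six thousand four hundred seven (English words) → 6×1000 + 4×100 + 7 = 6407 (decimal)
Convert five hundred twenty-two (English words) → 5×100 + 22 = 522 (decimal)
Compare 6407 vs 522: smaller = 522
522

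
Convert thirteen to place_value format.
Convert thirteen (English words) → 13 (decimal)
Convert 13 (decimal) → 13 = 1×10 + 3 → 1 ten, 3 ones (place-value notation)
1 ten, 3 ones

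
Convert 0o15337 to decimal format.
Convert 0o15337 (octal) → 1×4096 + 5×512 + 3×64 + 3×8 + 7 = 6879 (decimal)
6879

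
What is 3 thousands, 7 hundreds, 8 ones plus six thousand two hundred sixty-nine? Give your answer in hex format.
Convert 3 thousands, 7 hundreds, 8 ones (place-value notation) → 3×1000 + 7×100 + 8 = 3708 (decimal)
Convert six thousand two hundred sixty-nine (English words) → 6×1000 + 2×100 + 69 = 6269 (decimal)
Compute 3708 + 6269 = 9977
Convert 9977 (decimal) → 9977 = 2×4096 + 6×256 + 15×16 + 9 → 0x26F9 (hexadecimal)
0x26F9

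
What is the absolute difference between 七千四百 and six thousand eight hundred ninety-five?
Convert 七千四百 (Chinese numeral) → 7×1000 + 4×100 = 7400 (decimal)
Convert six thousand eight hundred ninety-five (English words) → 6×1000 + 8×100 + 95 = 6895 (decimal)
Compute |7400 - 6895| = 505
505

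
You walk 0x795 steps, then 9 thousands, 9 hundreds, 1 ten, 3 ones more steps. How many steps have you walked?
Convert 0x795 (hexadecimal) → 7×256 + 9×16 + 5 = 1941 (decimal)
Convert 9 thousands, 9 hundreds, 1 ten, 3 ones (place-value notation) → 9×1000 + 9×100 + 1×10 + 3 = 9913 (decimal)
Compute 1941 + 9913 = 11854
11854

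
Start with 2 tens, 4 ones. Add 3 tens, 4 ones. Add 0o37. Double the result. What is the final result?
Convert 2 tens, 4 ones (place-value notation) → 2×10 + 4 = 24 (decimal)
Start: 24
Convert 3 tens, 4 ones (place-value notation) → 3×10 + 4 = 34 (decimal)
24 + 34 = 58
Convert 0o37 (octal) → 3×8 + 7 = 31 (decimal)
58 + 31 = 89
89 × 2 = 178
178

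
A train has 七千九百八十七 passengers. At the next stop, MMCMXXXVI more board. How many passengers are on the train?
Convert 七千九百八十七 (Chinese numeral) → 7×1000 + 9×100 + 8×10 + 7 = 7987 (decimal)
Convert MMCMXXXVI (Roman numeral) → 1000 + 1000 + 900 + 10 + 10 + 10 + 5 + 1 = 2936 (decimal)
Compute 7987 + 2936 = 10923
10923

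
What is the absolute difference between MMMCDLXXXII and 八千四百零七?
Convert MMMCDLXXXII (Roman numeral) → 1000 + 1000 + 1000 + 400 + 50 + 10 + 10 + 10 + 1 + 1 = 3482 (decimal)
Convert 八千四百零七 (Chinese numeral) → 8×1000 + 4×100 + 7 = 8407 (decimal)
Compute |3482 - 8407| = 4925
4925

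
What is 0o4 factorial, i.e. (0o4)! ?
Convert 0o4 (octal) → 4 (decimal)
Compute 4! = 24
24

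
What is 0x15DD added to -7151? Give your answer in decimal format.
Convert 0x15DD (hexadecimal) → 1×4096 + 5×256 + 13×16 + 13 = 5597 (decimal)
Compute 5597 + -7151 = -1554
-1554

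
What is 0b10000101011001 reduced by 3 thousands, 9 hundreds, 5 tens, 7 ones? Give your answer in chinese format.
Convert 0b10000101011001 (binary) → 8192 + 256 + 64 + 16 + 8 + 1 = 8537 (decimal)
Convert 3 thousands, 9 hundreds, 5 tens, 7 ones (place-value notation) → 3×1000 + 9×100 + 5×10 + 7 = 3957 (decimal)
Compute 8537 - 3957 = 4580
Convert 4580 (decimal) → 4580 = 4×1000 + 5×100 + 8×10 → 四千五百八十 (Chinese numeral)
四千五百八十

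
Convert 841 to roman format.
Convert 841 (decimal) → 841 = 500 + 100 + 100 + 100 + 40 + 1 → DCCCXLI (Roman numeral)
DCCCXLI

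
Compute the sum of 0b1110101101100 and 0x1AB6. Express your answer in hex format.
Convert 0b1110101101100 (binary) → 4096 + 2048 + 1024 + 256 + 64 + 32 + 8 + 4 = 7532 (decimal)
Convert 0x1AB6 (hexadecimal) → 1×4096 + 10×256 + 11×16 + 6 = 6838 (decimal)
Compute 7532 + 6838 = 14370
Convert 14370 (decimal) → 14370 = 3×4096 + 8×256 + 2×16 + 2 → 0x3822 (hexadecimal)
0x3822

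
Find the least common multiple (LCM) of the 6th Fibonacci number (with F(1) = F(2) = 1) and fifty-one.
Convert the 6th Fibonacci number (with F(1) = F(2) = 1) (Fibonacci index) → 1, 1, 2, 3, 5, 8 → 8 (decimal)
Convert fifty-one (English words) → 51 (decimal)
Compute lcm(8, 51) = 408
408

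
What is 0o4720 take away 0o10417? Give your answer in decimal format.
Convert 0o4720 (octal) → 4×512 + 7×64 + 2×8 = 2512 (decimal)
Convert 0o10417 (octal) → 1×4096 + 4×64 + 1×8 + 7 = 4367 (decimal)
Compute 2512 - 4367 = -1855
-1855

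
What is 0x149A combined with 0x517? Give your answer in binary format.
Convert 0x149A (hexadecimal) → 1×4096 + 4×256 + 9×16 + 10 = 5274 (decimal)
Convert 0x517 (hexadecimal) → 5×256 + 1×16 + 7 = 1303 (decimal)
Compute 5274 + 1303 = 6577
Convert 6577 (decimal) → 6577 = 4096 + 2048 + 256 + 128 + 32 + 16 + 1 → 0b1100110110001 (binary)
0b1100110110001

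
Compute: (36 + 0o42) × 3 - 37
Convert 0o42 (octal) → 4×8 + 2 = 34 (decimal)
Expression in decimal: (36 + 34) × 3 - 37
Parentheses first: 36 + 34 = 70
Multiply: 70 × 3 = 210
Subtract: 210 - 37 = 173
173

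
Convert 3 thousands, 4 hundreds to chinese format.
Convert 3 thousands, 4 hundreds (place-value notation) → 3×1000 + 4×100 = 3400 (decimal)
Convert 3400 (decimal) → 3400 = 3×1000 + 4×100 → 三千四百 (Chinese numeral)
三千四百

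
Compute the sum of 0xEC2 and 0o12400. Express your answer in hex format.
Convert 0xEC2 (hexadecimal) → 14×256 + 12×16 + 2 = 3778 (decimal)
Convert 0o12400 (octal) → 1×4096 + 2×512 + 4×64 = 5376 (decimal)
Compute 3778 + 5376 = 9154
Convert 9154 (decimal) → 9154 = 2×4096 + 3×256 + 12×16 + 2 → 0x23C2 (hexadecimal)
0x23C2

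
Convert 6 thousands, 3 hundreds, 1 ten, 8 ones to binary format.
Convert 6 thousands, 3 hundreds, 1 ten, 8 ones (place-value notation) → 6×1000 + 3×100 + 1×10 + 8 = 6318 (decimal)
Convert 6318 (decimal) → 6318 = 4096 + 2048 + 128 + 32 + 8 + 4 + 2 → 0b1100010101110 (binary)
0b1100010101110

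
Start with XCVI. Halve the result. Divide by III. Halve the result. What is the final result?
Convert XCVI (Roman numeral) → 90 + 5 + 1 = 96 (decimal)
Start: 96
96 ÷ 2 = 48
Convert III (Roman numeral) → 1 + 1 + 1 = 3 (decimal)
48 ÷ 3 = 16
16 ÷ 2 = 8
8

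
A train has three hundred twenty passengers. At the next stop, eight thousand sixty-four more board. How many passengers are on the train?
Convert three hundred twenty (English words) → 3×100 + 20 = 320 (decimal)
Convert eight thousand sixty-four (English words) → 8×1000 + 64 = 8064 (decimal)
Compute 320 + 8064 = 8384
8384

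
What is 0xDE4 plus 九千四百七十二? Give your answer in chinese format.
Convert 0xDE4 (hexadecimal) → 13×256 + 14×16 + 4 = 3556 (decimal)
Convert 九千四百七十二 (Chinese numeral) → 9×1000 + 4×100 + 7×10 + 2 = 9472 (decimal)
Compute 3556 + 9472 = 13028
Convert 13028 (decimal) → 13028 = 1×10000 + 3×1000 + 2×10 + 8 → 一万三千零二十八 (Chinese numeral)
一万三千零二十八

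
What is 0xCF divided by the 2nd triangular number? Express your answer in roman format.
Convert 0xCF (hexadecimal) → 12×16 + 15 = 207 (decimal)
Convert the 2nd triangular number (triangular index) → 2×3/2 = 3 (decimal)
Compute 207 ÷ 3 = 69
Convert 69 (decimal) → 69 = 50 + 10 + 9 → LXIX (Roman numeral)
LXIX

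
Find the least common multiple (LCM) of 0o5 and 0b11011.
Convert 0o5 (octal) → 5 (decimal)
Convert 0b11011 (binary) → 16 + 8 + 2 + 1 = 27 (decimal)
Compute lcm(5, 27) = 135
135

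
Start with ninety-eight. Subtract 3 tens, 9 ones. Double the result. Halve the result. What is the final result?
Convert ninety-eight (English words) → 98 (decimal)
Start: 98
Convert 3 tens, 9 ones (place-value notation) → 3×10 + 9 = 39 (decimal)
98 - 39 = 59
59 × 2 = 118
118 ÷ 2 = 59
59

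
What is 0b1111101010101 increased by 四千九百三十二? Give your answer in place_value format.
Convert 0b1111101010101 (binary) → 4096 + 2048 + 1024 + 512 + 256 + 64 + 16 + 4 + 1 = 8021 (decimal)
Convert 四千九百三十二 (Chinese numeral) → 4×1000 + 9×100 + 3×10 + 2 = 4932 (decimal)
Compute 8021 + 4932 = 12953
Convert 12953 (decimal) → 12953 = 12×1000 + 9×100 + 5×10 + 3 → 12 thousands, 9 hundreds, 5 tens, 3 ones (place-value notation)
12 thousands, 9 hundreds, 5 tens, 3 ones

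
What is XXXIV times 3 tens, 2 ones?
Convert XXXIV (Roman numeral) → 10 + 10 + 10 + 4 = 34 (decimal)
Convert 3 tens, 2 ones (place-value notation) → 3×10 + 2 = 32 (decimal)
Compute 34 × 32 = 1088
1088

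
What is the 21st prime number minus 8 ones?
The 21st prime number = 73
Convert 8 ones (place-value notation) → 8 (decimal)
Compute 73 - 8 = 65
65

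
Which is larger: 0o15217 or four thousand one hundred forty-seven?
Convert 0o15217 (octal) → 1×4096 + 5×512 + 2×64 + 1×8 + 7 = 6799 (decimal)
Convert four thousand one hundred forty-seven (English words) → 4×1000 + 1×100 + 47 = 4147 (decimal)
Compare 6799 vs 4147: larger = 6799
6799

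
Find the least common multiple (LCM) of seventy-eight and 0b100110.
Convert seventy-eight (English words) → 78 (decimal)
Convert 0b100110 (binary) → 32 + 4 + 2 = 38 (decimal)
Compute lcm(78, 38) = 1482
1482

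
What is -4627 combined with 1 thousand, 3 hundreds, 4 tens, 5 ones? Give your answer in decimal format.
Convert 1 thousand, 3 hundreds, 4 tens, 5 ones (place-value notation) → 1×1000 + 3×100 + 4×10 + 5 = 1345 (decimal)
Compute -4627 + 1345 = -3282
-3282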